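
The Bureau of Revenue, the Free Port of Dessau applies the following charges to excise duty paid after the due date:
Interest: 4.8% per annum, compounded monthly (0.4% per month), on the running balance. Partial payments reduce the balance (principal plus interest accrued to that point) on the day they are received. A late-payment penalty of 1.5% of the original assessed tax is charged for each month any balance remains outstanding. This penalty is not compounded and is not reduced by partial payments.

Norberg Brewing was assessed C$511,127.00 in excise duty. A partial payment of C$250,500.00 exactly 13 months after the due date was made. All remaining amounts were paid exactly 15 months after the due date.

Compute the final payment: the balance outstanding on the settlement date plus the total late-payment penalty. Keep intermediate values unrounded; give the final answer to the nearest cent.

Balance at month 13: C$511,127.0000 × (1 + 0.004)^13 = C$538,352.9404…
After C$250,500.00 payment: C$538,352.9404… − C$250,500.00 = C$287,852.9404…
Balance at month 15: C$287,852.9404… × (1 + 0.004)^2 = C$290,160.3696…
Penalty: 15 × 1.5% × C$511,127.00 = C$115,003.58…
Final settlement = outstanding balance + penalty = C$290,160.3696… + C$115,003.58… = C$405,163.94

C$405,163.94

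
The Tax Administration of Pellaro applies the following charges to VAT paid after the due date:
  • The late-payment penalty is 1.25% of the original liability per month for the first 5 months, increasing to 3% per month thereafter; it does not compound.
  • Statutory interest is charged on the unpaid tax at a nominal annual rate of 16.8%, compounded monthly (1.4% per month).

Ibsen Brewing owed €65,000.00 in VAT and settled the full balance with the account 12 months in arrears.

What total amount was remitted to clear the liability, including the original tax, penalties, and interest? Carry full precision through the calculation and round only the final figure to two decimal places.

€94,513.84

Penalty, months 1–5: 5 × 1.25% × €65,000.00 = €4,062.50
Penalty, months 6–12: 7 × 3% × €65,000.00 = €13,650.00
Interest: €65,000.00 × ((1 + 0.014)^12 − 1) = €65,000.00 × 0.1815591… = €11,801.3434…
Total = €65,000.00 + €17,712.5000 + €11,801.3434… = €94,513.84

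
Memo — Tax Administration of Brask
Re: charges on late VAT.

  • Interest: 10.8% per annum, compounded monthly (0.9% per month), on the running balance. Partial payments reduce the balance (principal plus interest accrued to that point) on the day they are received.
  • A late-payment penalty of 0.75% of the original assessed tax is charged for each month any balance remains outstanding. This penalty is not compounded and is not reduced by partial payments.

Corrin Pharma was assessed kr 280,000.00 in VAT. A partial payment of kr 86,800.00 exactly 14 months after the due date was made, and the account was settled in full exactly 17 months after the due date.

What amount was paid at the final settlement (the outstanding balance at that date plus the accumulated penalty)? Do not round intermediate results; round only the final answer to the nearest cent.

Balance at month 14: kr 280,000.0000 × (1 + 0.009)^14 = kr 317,420.0521…
After kr 86,800.00 payment: kr 317,420.0521… − kr 86,800.00 = kr 230,620.0521…
Balance at month 17: kr 230,620.0521… × (1 + 0.009)^3 = kr 236,903.0024…
Penalty: 17 × 0.75% × kr 280,000.00 = kr 35,700.00
Final settlement = outstanding balance + penalty = kr 236,903.0024… + kr 35,700.00 = kr 272,603.00

kr 272,603.00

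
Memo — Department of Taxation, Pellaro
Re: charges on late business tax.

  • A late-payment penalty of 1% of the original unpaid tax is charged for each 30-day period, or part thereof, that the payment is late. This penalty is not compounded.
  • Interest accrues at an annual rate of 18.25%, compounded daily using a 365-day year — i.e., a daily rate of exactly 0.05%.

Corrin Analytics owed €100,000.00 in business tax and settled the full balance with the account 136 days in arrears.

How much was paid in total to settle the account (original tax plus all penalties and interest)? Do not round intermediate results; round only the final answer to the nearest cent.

Penalty periods: ⌈136/30⌉ = 5; penalty = 5 × 1% × €100,000.00 = €5,000.00
Interest: €100,000.00 × ((1 + 0.0005)^136 − 1) = €100,000.00 × 0.07034712… = €7,034.7118…
Total = €100,000.00 + €5,000.0000 + €7,034.7118… = €112,034.71

€112,034.71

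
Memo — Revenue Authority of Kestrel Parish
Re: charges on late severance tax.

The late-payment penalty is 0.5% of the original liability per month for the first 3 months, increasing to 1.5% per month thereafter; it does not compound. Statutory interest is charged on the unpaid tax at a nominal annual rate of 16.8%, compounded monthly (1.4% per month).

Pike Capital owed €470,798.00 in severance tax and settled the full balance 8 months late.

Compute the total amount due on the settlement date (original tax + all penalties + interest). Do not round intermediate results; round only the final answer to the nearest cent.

Penalty, months 1–3: 3 × 0.5% × €470,798.00 = €7,061.97
Penalty, months 4–8: 5 × 1.5% × €470,798.00 = €35,309.85
Interest: €470,798.00 × ((1 + 0.014)^8 − 1) = €470,798.00 × 0.1176444… = €55,386.7404…
Total = €470,798.00 + €42,371.8200 + €55,386.7404… = €568,556.56

€568,556.56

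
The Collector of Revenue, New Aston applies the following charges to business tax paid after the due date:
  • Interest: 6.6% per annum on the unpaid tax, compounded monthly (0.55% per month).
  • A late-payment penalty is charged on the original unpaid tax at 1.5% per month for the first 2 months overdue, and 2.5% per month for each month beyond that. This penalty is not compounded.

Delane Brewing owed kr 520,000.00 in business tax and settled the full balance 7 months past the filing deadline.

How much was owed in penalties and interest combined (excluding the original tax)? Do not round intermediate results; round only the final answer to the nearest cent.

Penalty, months 1–2: 2 × 1.5% × kr 520,000.00 = kr 15,600.00
Penalty, months 3–7: 5 × 2.5% × kr 520,000.00 = kr 65,000.00
Interest: kr 520,000.00 × ((1 + 0.0055)^7 − 1) = kr 520,000.00 × 0.0391411… = kr 20,353.3747…
Penalties + interest = kr 80,600.0000 + kr 20,353.3747… = kr 100,953.37

kr 100,953.37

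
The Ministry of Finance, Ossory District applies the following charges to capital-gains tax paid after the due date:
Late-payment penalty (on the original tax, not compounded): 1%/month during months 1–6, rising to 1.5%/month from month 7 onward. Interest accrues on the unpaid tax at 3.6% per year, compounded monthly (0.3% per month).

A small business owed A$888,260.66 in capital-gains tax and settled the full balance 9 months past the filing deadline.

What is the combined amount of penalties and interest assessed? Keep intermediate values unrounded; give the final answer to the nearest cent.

Penalty, months 1–6: 6 × 1% × A$888,260.66 = A$53,295.64…
Penalty, months 7–9: 3 × 1.5% × A$888,260.66 = A$39,971.73…
Interest: A$888,260.66 × ((1 + 0.003)^9 − 1) = A$888,260.66 × 0.0273263… = A$24,272.8579…
Penalties + interest = A$93,267.3693 + A$24,272.8579… = A$117,540.23

A$117,540.23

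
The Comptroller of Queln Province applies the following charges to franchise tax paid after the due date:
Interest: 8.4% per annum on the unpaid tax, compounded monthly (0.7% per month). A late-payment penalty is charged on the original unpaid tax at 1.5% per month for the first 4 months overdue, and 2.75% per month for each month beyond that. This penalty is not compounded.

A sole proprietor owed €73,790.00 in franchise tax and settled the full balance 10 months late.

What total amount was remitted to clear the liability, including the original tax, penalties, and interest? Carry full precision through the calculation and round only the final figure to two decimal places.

Penalty, months 1–4: 4 × 1.5% × €73,790.00 = €4,427.40
Penalty, months 5–10: 6 × 2.75% × €73,790.00 = €12,175.35
Interest: €73,790.00 × ((1 + 0.007)^10 − 1) = €73,790.00 × 0.0722467… = €5,331.0817…
Total = €73,790.00 + €16,602.7500 + €5,331.0817… = €95,723.83

€95,723.83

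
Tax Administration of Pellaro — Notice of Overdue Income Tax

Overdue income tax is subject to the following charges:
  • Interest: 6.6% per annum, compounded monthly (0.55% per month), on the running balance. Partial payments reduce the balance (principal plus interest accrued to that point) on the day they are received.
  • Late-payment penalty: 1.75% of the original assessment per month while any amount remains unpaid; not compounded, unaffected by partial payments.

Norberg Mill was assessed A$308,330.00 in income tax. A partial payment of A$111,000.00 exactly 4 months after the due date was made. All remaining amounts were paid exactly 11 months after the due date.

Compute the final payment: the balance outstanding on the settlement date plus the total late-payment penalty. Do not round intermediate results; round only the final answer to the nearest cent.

Balance at month 4: A$308,330.0000 × (1 + 0.0055)^4 = A$315,169.4274…
After A$111,000.00 payment: A$315,169.4274… − A$111,000.00 = A$204,169.4274…
Balance at month 11: A$204,169.4274… × (1 + 0.0055)^7 = A$212,160.8444…
Penalty: 11 × 1.75% × A$308,330.00 = A$59,353.53…
Final settlement = outstanding balance + penalty = A$212,160.8444… + A$59,353.53… = A$271,514.37

A$271,514.37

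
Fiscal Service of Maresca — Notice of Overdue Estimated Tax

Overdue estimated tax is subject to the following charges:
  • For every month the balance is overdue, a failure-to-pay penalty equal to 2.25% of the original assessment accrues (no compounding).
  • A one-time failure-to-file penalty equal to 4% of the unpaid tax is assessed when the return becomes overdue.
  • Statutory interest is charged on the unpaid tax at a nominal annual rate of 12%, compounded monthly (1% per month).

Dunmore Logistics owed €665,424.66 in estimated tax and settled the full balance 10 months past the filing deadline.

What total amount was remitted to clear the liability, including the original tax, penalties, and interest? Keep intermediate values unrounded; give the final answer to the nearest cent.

€911,380.34

Failure-to-file penalty: 4% × €665,424.66 = €26,616.99…
Failure-to-pay penalty: 10 × 2.25% × €665,424.66 = €149,720.55…
Interest: €665,424.66 × ((1 + 0.01)^10 − 1) = €665,424.66 × 0.1046221… = €69,618.1422…
Total = €665,424.66 + €176,337.5349 + €69,618.1422… = €911,380.34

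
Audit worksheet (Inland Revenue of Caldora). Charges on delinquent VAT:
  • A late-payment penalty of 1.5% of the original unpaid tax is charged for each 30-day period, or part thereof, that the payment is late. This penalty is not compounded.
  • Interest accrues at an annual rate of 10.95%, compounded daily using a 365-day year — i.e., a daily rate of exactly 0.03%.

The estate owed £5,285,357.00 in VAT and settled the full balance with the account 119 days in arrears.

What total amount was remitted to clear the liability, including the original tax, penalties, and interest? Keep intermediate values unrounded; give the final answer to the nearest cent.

Penalty periods: ⌈119/30⌉ = 4; penalty = 4 × 1.5% × £5,285,357.00 = £317,121.42
Interest: £5,285,357.00 × ((1 + 0.0003)^119 − 1) = £5,285,357.00 × 0.03633935… = £192,066.4267…
Total = £5,285,357.00 + £317,121.4200 + £192,066.4267… = £5,794,544.85

£5,794,544.85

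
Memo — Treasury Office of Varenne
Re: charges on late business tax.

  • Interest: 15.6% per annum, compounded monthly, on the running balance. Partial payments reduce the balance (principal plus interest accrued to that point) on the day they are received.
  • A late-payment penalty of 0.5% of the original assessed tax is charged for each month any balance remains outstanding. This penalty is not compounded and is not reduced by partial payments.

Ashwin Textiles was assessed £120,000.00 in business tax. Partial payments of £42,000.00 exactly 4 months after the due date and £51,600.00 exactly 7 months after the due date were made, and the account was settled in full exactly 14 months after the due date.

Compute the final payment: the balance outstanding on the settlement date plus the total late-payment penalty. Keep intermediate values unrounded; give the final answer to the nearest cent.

£47,911.48

Monthly rate = 15.6% ÷ 12 = 1.3%
Balance at month 4: £120,000.0000 × (1 + 0.013)^4 = £126,362.7380…
After £42,000.00 payment: £126,362.7380… − £42,000.00 = £84,362.7380…
Balance at month 7: £84,362.7380… × (1 + 0.013)^3 = £87,695.8420…
After £51,600.00 payment: £87,695.8420… − £51,600.00 = £36,095.8420…
Balance at month 14: £36,095.8420… × (1 + 0.013)^7 = £39,511.4797…
Penalty: 14 × 0.5% × £120,000.00 = £8,400.00
Final settlement = outstanding balance + penalty = £39,511.4797… + £8,400.00 = £47,911.48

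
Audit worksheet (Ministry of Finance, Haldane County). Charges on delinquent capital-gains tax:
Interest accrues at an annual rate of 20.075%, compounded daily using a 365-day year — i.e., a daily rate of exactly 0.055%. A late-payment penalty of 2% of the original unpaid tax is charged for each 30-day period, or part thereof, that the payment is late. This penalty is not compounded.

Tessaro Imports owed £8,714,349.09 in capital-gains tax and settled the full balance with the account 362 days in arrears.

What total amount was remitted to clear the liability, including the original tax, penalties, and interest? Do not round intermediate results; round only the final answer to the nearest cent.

£12,899,303.71

Penalty periods: ⌈362/30⌉ = 13; penalty = 13 × 2% × £8,714,349.09 = £2,265,730.76…
Interest: £8,714,349.09 × ((1 + 0.00055)^362 − 1) = £8,714,349.09 × 0.22023720… = £1,919,223.8593…
Total = £8,714,349.09 + £2,265,730.7634 + £1,919,223.8593… = £12,899,303.71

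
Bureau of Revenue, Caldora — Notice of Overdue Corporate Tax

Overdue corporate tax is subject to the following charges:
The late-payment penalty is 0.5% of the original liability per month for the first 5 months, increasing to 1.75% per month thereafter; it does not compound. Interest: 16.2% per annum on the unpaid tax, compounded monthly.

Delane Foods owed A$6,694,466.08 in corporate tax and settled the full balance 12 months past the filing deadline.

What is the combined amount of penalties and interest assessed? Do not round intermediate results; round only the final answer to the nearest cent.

Penalty, months 1–5: 5 × 0.5% × A$6,694,466.08 = A$167,361.65…
Penalty, months 6–12: 7 × 1.75% × A$6,694,466.08 = A$820,072.09…
Interest (16.2%/yr ÷ 12 = 1.35%/month): A$6,694,466.08 × ((1 + 0.0135)^12 − 1) = A$1,168,763.9696…
Penalties + interest = A$987,433.7468 + A$1,168,763.9696… = A$2,156,197.72

A$2,156,197.72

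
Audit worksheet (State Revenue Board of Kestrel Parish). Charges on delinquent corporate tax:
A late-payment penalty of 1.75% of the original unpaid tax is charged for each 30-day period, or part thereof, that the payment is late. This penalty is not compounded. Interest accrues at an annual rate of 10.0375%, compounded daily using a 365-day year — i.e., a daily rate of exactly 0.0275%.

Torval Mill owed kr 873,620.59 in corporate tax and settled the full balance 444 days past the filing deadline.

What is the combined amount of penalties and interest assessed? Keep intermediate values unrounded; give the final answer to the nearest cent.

Penalty periods: ⌈444/30⌉ = 15; penalty = 15 × 1.75% × kr 873,620.59 = kr 229,325.40…
Interest: kr 873,620.59 × ((1 + 0.000275)^444 − 1) = kr 873,620.59 × 0.12984812… = kr 113,437.9890…
Penalties + interest = kr 229,325.4049… + kr 113,437.9890… = kr 342,763.39

kr 342,763.39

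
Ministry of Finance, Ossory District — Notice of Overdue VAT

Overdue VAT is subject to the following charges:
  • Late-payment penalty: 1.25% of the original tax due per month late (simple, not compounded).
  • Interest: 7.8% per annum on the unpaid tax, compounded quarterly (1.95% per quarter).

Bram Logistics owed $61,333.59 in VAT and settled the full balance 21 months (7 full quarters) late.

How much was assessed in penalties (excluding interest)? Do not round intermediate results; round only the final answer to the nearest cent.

Late-payment penalty: 21 × 1.25% × $61,333.59 = $16,100.07…

$16,100.07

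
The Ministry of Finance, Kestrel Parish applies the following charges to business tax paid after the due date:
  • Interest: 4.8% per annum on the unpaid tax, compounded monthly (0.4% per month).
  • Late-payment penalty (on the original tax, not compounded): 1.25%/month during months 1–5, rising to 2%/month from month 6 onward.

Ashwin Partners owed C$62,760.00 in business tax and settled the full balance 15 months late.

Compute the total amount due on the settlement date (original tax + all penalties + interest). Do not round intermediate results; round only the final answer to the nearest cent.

Penalty, months 1–5: 5 × 1.25% × C$62,760.00 = C$3,922.50
Penalty, months 6–15: 10 × 2% × C$62,760.00 = C$12,552.00
Interest: C$62,760.00 × ((1 + 0.004)^15 − 1) = C$62,760.00 × 0.0617095… = C$3,872.8865…
Total = C$62,760.00 + C$16,474.5000 + C$3,872.8865… = C$83,107.39

C$83,107.39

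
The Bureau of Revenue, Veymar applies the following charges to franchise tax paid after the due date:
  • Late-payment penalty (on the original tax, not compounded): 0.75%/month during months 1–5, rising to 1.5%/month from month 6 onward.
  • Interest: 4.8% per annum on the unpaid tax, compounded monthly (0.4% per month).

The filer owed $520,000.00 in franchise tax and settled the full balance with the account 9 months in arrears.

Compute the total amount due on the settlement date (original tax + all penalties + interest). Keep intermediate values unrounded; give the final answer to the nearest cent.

$589,722.33

Penalty, months 1–5: 5 × 0.75% × $520,000.00 = $19,500.00
Penalty, months 6–9: 4 × 1.5% × $520,000.00 = $31,200.00
Interest: $520,000.00 × ((1 + 0.004)^9 − 1) = $520,000.00 × 0.0365814… = $19,022.3324…
Total = $520,000.00 + $50,700.0000 + $19,022.3324… = $589,722.33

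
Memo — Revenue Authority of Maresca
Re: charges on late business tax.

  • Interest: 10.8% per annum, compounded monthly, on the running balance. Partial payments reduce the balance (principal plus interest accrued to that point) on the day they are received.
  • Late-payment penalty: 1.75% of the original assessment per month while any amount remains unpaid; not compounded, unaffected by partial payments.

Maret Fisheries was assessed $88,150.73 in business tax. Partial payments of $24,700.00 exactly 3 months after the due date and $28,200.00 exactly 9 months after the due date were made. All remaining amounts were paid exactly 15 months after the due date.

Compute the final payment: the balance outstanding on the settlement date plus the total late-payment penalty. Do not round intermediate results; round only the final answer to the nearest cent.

Monthly rate = 10.8% ÷ 12 = 0.9%
Balance at month 3: $88,150.7300 × (1 + 0.009)^3 = $90,552.2846…
After $24,700.00 payment: $90,552.2846… − $24,700.00 = $65,852.2846…
Balance at month 9: $65,852.2846… × (1 + 0.009)^6 = $69,489.2851…
After $28,200.00 payment: $69,489.2851… − $28,200.00 = $41,289.2851…
Balance at month 15: $41,289.2851… × (1 + 0.009)^6 = $43,569.6791…
Penalty: 15 × 1.75% × $88,150.73 = $23,139.57…
Final settlement = outstanding balance + penalty = $43,569.6791… + $23,139.57… = $66,709.25

$66,709.25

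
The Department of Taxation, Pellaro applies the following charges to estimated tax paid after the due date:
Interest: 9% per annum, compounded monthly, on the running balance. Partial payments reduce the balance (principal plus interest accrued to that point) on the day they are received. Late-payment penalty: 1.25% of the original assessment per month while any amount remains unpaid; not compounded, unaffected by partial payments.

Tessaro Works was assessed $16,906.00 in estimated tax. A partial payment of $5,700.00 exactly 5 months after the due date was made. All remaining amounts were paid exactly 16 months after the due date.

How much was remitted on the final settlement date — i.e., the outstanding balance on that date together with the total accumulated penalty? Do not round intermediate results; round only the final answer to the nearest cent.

$16,245.84

Monthly rate = 9% ÷ 12 = 0.75%
Balance at month 5: $16,906.0000 × (1 + 0.0075)^5 = $17,549.5562…
After $5,700.00 payment: $17,549.5562… − $5,700.00 = $11,849.5562…
Balance at month 16: $11,849.5562… × (1 + 0.0075)^11 = $12,864.6415…
Penalty: 16 × 1.25% × $16,906.00 = $3,381.20
Final settlement = outstanding balance + penalty = $12,864.6415… + $3,381.20 = $16,245.84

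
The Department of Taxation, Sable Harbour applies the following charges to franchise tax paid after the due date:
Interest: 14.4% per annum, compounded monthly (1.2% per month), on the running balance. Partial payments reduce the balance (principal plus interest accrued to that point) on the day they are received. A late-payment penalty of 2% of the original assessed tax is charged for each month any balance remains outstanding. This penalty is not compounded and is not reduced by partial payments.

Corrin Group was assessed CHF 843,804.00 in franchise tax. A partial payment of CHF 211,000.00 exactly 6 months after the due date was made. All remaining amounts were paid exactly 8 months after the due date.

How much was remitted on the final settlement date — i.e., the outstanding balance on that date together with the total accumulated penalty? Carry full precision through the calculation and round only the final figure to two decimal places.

CHF 847,208.55

Balance at month 6: CHF 843,804.0000 × (1 + 0.012)^6 = CHF 906,409.9302…
After CHF 211,000.00 payment: CHF 906,409.9302… − CHF 211,000.00 = CHF 695,409.9302…
Balance at month 8: CHF 695,409.9302… × (1 + 0.012)^2 = CHF 712,199.9076…
Penalty: 8 × 2% × CHF 843,804.00 = CHF 135,008.64
Final settlement = outstanding balance + penalty = CHF 712,199.9076… + CHF 135,008.64 = CHF 847,208.55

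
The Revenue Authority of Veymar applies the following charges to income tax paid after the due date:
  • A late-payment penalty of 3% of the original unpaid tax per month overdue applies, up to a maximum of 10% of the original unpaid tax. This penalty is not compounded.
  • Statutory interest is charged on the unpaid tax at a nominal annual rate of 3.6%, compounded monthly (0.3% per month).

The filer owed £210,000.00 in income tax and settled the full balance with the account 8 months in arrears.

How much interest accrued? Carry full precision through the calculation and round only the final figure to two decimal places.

£5,093.24

Interest: £210,000.00 × ((1 + 0.003)^8 − 1) = £210,000.00 × 0.0242535… = £5,093.2387…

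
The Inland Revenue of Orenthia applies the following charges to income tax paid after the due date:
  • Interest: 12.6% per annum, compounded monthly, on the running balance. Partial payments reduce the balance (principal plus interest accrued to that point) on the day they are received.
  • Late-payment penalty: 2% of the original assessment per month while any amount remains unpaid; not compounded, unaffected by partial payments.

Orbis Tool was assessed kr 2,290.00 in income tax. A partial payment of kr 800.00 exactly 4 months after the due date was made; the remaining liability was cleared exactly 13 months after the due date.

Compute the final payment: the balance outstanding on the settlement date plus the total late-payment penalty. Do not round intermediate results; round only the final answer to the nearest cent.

Monthly rate = 12.6% ÷ 12 = 1.05%
Balance at month 4: kr 2,290.0000 × (1 + 0.0105)^4 = kr 2,387.7055…
After kr 800.00 payment: kr 2,387.7055… − kr 800.00 = kr 1,587.7055…
Balance at month 13: kr 1,587.7055… × (1 + 0.0105)^9 = kr 1,744.2021…
Penalty: 13 × 2% × kr 2,290.00 = kr 595.40
Final settlement = outstanding balance + penalty = kr 1,744.2021… + kr 595.40 = kr 2,339.60

kr 2,339.60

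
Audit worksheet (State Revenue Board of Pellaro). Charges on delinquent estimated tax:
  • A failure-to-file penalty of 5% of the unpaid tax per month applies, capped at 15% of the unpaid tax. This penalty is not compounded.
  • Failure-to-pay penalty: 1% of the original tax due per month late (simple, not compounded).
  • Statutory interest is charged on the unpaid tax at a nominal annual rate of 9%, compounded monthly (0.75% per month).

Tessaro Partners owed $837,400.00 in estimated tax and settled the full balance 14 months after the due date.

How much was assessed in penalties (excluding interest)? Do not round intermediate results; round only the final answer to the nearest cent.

$242,846.00

Failure-to-file: 14 × 5% × $837,400.00 = $586,180.00, capped at 15% × $837,400.00 = $125,610.00
Failure-to-pay penalty: 14 × 1% × $837,400.00 = $117,236.00
Total penalty = $125,610.00 + $117,236.00 = $242,846.00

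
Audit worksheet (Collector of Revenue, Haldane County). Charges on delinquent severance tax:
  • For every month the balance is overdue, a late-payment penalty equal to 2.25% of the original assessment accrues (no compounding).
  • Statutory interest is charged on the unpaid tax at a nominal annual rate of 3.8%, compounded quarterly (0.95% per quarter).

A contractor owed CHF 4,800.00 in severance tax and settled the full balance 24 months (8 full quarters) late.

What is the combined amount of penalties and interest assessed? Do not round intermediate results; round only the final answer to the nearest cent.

CHF 2,969.16

Late-payment penalty: 24 × 2.25% × CHF 4,800.00 = CHF 2,592.00
Interest: CHF 4,800.00 × ((1 + 0.0095)^8 − 1) = CHF 4,800.00 × 0.0785756… = CHF 377.1628…
Penalties + interest = CHF 2,592.0000 + CHF 377.1628… = CHF 2,969.16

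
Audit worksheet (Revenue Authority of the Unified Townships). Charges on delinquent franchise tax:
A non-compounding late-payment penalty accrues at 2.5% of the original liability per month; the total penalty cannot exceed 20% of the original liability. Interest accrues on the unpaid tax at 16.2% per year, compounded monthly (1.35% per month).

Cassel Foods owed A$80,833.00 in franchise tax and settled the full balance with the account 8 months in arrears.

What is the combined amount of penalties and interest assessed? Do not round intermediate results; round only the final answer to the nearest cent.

Penalty (uncapped): 8 × 2.5% × A$80,833.00 = A$16,166.60; cap = 20% × A$80,833.00 = A$16,166.60 → penalty = A$16,166.60
Interest: A$80,833.00 × ((1 + 0.0135)^8 − 1) = A$80,833.00 × 0.1132431… = A$9,153.7820…
Penalties + interest = A$16,166.6000 + A$9,153.7820… = A$25,320.38

A$25,320.38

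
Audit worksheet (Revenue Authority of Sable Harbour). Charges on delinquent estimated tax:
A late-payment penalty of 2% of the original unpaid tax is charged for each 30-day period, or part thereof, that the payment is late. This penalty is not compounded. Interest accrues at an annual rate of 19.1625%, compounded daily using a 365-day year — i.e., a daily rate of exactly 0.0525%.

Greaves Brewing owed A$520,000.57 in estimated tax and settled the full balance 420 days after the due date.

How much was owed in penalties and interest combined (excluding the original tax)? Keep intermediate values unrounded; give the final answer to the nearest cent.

Penalty periods: ⌈420/30⌉ = 14; penalty = 14 × 2% × A$520,000.57 = A$145,600.16…
Interest: A$520,000.57 × ((1 + 0.000525)^420 − 1) = A$520,000.57 × 0.24662779… = A$128,246.5922…
Penalties + interest = A$145,600.1596 + A$128,246.5922… = A$273,846.75

A$273,846.75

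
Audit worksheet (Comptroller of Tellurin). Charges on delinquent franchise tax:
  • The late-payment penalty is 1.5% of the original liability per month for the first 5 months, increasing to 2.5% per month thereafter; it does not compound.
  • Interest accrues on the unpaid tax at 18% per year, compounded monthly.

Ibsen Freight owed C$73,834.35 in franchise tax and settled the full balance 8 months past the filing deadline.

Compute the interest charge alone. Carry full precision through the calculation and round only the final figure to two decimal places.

C$9,339.50

Interest (18%/yr ÷ 12 = 1.5%/month): C$73,834.35 × ((1 + 0.015)^8 − 1) = C$9,339.4979…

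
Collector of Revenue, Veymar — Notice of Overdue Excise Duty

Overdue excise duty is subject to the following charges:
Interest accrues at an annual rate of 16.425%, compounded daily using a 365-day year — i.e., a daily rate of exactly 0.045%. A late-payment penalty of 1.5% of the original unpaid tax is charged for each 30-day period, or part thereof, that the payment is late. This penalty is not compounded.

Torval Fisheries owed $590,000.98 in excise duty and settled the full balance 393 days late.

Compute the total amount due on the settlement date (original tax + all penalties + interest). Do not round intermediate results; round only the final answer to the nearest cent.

$828,010.08

Penalty periods: ⌈393/30⌉ = 14; penalty = 14 × 1.5% × $590,000.98 = $123,900.21…
Interest: $590,000.98 × ((1 + 0.00045)^393 − 1) = $590,000.98 × 0.19340459… = $114,108.8965…
Total = $590,000.98 + $123,900.2058 + $114,108.8965… = $828,010.08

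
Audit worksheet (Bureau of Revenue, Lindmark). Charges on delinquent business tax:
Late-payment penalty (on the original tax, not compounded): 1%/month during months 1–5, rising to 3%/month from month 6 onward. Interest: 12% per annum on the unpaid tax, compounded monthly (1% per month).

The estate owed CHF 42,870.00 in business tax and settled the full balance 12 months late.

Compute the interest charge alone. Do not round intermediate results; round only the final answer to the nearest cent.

CHF 5,436.99

Interest: CHF 42,870.00 × ((1 + 0.01)^12 − 1) = CHF 42,870.00 × 0.1268250… = CHF 5,436.9890…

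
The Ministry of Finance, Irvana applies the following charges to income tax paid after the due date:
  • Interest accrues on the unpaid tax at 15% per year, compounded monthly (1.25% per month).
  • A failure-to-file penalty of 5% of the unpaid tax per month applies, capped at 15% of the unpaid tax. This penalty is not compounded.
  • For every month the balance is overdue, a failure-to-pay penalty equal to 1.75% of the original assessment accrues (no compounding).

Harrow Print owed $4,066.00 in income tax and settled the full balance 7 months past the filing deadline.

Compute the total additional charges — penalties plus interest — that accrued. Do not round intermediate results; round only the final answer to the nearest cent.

$1,477.38

Failure-to-file: 7 × 5% × $4,066.00 = $1,423.10, capped at 15% × $4,066.00 = $609.90
Failure-to-pay penalty = 1.75% × $4,066.00 × 7 mo = $498.09…
Interest: $4,066.00 × ((1 + 0.0125)^7 − 1) = $4,066.00 × 0.0908505… = $369.3980…
Penalties + interest = $1,107.9850 + $369.3980… = $1,477.38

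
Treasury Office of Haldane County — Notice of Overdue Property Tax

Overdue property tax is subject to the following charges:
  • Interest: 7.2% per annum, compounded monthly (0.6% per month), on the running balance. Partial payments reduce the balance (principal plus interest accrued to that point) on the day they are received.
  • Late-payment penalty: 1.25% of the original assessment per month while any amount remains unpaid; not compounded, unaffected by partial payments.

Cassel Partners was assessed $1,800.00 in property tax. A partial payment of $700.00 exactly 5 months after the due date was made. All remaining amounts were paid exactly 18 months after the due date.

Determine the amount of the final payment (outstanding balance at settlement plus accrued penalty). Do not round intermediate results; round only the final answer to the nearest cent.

Balance at month 5: $1,800.0000 × (1 + 0.006)^5 = $1,854.6519…
After $700.00 payment: $1,854.6519… − $700.00 = $1,154.6519…
Balance at month 18: $1,154.6519… × (1 + 0.006)^13 = $1,248.0294…
Penalty: 18 × 1.25% × $1,800.00 = $405.00
Final settlement = outstanding balance + penalty = $1,248.0294… + $405.00 = $1,653.03

$1,653.03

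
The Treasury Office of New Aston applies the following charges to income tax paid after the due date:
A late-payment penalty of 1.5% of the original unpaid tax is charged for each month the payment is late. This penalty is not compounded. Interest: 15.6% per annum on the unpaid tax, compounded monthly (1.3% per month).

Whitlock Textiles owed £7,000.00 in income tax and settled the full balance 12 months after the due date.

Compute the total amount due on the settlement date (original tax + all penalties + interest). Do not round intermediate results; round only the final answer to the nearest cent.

£9,433.56

Late-payment penalty: 12 × 1.5% × £7,000.00 = £1,260.00
Interest: £7,000.00 × ((1 + 0.013)^12 − 1) = £7,000.00 × 0.1676518… = £1,173.5624…
Total = £7,000.00 + £1,260.0000 + £1,173.5624… = £9,433.56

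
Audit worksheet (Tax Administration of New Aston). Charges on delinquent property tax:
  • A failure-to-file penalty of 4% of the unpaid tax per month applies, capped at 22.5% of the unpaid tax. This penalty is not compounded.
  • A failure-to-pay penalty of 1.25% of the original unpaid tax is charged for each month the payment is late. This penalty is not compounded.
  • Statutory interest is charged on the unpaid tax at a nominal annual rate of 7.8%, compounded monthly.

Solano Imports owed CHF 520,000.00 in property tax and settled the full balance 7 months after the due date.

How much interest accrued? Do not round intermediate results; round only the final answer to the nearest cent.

CHF 24,126.40

Interest (7.8%/yr ÷ 12 = 0.65%/month): CHF 520,000.00 × ((1 + 0.0065)^7 − 1) = CHF 24,126.4008…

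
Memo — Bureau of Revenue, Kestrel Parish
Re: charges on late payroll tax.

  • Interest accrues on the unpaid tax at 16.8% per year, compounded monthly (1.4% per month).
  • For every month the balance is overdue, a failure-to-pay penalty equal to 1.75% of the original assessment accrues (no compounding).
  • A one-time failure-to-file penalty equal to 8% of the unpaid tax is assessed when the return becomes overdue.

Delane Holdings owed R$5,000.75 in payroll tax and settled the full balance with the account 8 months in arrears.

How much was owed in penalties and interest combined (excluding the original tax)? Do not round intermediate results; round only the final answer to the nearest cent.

Failure-to-file penalty: 8% × R$5,000.75 = R$400.06
Failure-to-pay penalty: 8 × 1.75% × R$5,000.75 = R$700.11…
Interest: R$5,000.75 × ((1 + 0.014)^8 − 1) = R$5,000.75 × 0.1176444… = R$588.3102…
Penalties + interest = R$1,100.1650 + R$588.3102… = R$1,688.48

R$1,688.48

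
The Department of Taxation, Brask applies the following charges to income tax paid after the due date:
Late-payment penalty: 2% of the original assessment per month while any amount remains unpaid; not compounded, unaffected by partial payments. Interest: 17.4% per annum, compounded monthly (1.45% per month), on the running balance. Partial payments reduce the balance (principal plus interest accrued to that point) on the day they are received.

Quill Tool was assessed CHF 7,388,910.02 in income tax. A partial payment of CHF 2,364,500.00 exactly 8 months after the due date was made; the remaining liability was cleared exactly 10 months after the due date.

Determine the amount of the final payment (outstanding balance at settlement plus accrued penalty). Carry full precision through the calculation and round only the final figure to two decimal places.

Balance at month 8: CHF 7,388,910.0200 × (1 + 0.0145)^8 = CHF 8,290,806.6836…
After CHF 2,364,500.00 payment: CHF 8,290,806.6836… − CHF 2,364,500.00 = CHF 5,926,306.6836…
Balance at month 10: CHF 5,926,306.6836… × (1 + 0.0145)^2 = CHF 6,099,415.5834…
Penalty: 10 × 2% × CHF 7,388,910.02 = CHF 1,477,782.00…
Final settlement = outstanding balance + penalty = CHF 6,099,415.5834… + CHF 1,477,782.00… = CHF 7,577,197.59

CHF 7,577,197.59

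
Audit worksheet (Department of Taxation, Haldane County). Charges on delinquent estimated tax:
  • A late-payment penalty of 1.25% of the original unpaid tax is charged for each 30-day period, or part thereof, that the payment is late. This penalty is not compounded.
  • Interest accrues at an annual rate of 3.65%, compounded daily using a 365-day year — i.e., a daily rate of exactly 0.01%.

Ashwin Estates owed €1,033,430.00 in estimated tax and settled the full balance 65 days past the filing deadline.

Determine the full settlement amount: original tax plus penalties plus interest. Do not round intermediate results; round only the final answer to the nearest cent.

Penalty periods: ⌈65/30⌉ = 3; penalty = 3 × 1.25% × €1,033,430.00 = €38,753.63…
Interest: €1,033,430.00 × ((1 + 0.0001)^65 − 1) = €1,033,430.00 × 0.00652084… = €6,738.8356…
Total = €1,033,430.00 + €38,753.6250 + €6,738.8356… = €1,078,922.46

€1,078,922.46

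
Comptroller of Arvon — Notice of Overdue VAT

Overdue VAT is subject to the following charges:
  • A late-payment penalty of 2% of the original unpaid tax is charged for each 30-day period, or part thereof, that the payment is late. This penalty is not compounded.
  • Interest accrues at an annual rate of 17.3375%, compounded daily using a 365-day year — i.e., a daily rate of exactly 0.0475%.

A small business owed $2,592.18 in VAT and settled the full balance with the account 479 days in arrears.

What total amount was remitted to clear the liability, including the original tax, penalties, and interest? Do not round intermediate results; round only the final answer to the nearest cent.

$4,083.77

Penalty periods: ⌈479/30⌉ = 16; penalty = 16 × 2% × $2,592.18 = $829.50…
Interest: $2,592.18 × ((1 + 0.000475)^479 − 1) = $2,592.18 × 0.25542101… = $662.0972…
Total = $2,592.18 + $829.4976 + $662.0972… = $4,083.77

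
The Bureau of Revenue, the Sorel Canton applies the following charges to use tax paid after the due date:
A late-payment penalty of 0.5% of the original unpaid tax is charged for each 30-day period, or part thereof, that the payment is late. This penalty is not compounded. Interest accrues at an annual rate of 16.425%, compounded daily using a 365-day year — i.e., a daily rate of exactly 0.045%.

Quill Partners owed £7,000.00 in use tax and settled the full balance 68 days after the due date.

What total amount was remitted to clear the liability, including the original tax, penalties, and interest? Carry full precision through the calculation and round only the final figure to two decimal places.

Penalty periods: ⌈68/30⌉ = 3; penalty = 3 × 0.5% × £7,000.00 = £105.00
Interest: £7,000.00 × ((1 + 0.00045)^68 − 1) = £7,000.00 × 0.03106590… = £217.4613…
Total = £7,000.00 + £105.0000 + £217.4613… = £7,322.46

£7,322.46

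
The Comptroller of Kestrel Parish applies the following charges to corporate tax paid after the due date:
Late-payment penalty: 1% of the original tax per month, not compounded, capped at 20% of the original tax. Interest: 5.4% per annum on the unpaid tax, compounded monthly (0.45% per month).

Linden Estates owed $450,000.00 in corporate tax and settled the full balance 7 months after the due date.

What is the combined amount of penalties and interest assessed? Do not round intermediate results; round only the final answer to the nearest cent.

$45,867.80

Penalty: 7 × 1% × $450,000.00 = $31,500.00 (below the 20% cap of $90,000.00)
Interest: $450,000.00 × ((1 + 0.0045)^7 − 1) = $450,000.00 × 0.0319285… = $14,367.8042…
Penalties + interest = $31,500.0000 + $14,367.8042… = $45,867.80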